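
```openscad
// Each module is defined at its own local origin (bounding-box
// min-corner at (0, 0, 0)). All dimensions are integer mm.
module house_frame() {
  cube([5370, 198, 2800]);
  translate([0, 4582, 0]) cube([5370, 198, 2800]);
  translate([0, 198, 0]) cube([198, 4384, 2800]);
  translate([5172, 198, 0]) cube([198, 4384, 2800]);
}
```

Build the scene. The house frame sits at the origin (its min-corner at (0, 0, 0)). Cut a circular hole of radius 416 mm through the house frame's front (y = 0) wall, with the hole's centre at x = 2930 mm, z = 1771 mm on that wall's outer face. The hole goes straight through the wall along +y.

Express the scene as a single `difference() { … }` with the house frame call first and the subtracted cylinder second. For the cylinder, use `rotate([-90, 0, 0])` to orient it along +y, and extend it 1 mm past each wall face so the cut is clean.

difference() {
  house_frame();
  translate([2930, -1, 1771]) rotate([-90, 0, 0]) cylinder(h = 200, r = 416);
}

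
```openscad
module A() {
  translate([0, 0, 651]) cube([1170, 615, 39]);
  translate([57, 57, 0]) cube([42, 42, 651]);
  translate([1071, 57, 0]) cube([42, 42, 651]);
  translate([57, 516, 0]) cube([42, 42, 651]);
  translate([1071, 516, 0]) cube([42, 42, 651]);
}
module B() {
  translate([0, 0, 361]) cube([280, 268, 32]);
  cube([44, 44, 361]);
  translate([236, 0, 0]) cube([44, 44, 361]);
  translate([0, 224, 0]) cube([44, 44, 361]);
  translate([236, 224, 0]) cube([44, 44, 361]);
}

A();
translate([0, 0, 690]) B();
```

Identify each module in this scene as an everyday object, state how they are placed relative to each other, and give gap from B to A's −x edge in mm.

A is a table. B is a stool. The stool is on top of the table. The gap from the stool to the table's −x edge is 0 mm.

The stool's min-x is at 0; the table's min-x is 0; gap = 0 mm.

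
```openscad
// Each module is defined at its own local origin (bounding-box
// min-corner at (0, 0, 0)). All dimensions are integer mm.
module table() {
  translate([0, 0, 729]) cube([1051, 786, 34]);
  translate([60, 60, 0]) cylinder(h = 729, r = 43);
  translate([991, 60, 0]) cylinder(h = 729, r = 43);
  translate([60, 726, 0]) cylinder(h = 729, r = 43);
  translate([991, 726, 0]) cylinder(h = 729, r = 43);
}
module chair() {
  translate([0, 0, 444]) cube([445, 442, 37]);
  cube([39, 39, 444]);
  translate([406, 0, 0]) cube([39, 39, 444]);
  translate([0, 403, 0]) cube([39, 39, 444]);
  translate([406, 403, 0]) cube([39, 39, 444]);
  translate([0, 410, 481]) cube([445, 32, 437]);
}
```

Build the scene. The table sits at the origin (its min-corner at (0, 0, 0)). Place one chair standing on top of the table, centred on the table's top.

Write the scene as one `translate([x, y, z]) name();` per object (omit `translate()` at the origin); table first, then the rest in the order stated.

table();
translate([303, 172, 763]) chair();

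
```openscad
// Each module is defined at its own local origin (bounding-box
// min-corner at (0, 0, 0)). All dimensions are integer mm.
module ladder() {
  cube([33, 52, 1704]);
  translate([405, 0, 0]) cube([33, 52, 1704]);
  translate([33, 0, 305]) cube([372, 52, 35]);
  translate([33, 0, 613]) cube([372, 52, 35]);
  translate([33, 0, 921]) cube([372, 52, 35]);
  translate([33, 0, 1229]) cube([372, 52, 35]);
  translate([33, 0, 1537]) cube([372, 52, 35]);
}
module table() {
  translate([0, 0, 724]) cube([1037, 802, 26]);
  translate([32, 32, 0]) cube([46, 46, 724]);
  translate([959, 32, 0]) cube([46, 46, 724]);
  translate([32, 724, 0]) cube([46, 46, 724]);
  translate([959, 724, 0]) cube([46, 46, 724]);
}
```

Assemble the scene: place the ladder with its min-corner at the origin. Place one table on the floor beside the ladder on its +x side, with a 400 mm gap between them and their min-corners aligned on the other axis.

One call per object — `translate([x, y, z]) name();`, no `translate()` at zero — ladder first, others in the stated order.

ladder();
translate([838, 0, 0]) table();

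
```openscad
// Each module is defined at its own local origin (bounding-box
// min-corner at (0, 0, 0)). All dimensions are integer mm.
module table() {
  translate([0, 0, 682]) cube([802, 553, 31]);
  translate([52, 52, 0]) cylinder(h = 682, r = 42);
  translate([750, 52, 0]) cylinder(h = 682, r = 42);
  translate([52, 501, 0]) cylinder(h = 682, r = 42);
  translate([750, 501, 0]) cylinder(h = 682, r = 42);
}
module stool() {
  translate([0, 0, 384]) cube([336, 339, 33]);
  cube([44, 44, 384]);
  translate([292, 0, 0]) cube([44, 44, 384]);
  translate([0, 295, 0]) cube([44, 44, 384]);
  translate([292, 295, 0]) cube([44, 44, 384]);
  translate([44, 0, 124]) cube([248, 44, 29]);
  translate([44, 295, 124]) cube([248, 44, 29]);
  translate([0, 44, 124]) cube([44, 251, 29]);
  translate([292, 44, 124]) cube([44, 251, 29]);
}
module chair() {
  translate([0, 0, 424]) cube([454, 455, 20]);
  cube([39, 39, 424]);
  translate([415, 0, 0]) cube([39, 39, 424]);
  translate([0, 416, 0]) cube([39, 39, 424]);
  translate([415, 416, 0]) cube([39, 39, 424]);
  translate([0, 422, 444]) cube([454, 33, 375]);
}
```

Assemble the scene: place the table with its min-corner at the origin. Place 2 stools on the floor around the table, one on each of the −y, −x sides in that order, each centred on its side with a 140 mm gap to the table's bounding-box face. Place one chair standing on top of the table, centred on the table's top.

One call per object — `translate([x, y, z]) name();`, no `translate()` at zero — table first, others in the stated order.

table();
translate([233, -479, 0]) stool();
translate([-476, 107, 0]) stool();
translate([174, 49, 713]) chair();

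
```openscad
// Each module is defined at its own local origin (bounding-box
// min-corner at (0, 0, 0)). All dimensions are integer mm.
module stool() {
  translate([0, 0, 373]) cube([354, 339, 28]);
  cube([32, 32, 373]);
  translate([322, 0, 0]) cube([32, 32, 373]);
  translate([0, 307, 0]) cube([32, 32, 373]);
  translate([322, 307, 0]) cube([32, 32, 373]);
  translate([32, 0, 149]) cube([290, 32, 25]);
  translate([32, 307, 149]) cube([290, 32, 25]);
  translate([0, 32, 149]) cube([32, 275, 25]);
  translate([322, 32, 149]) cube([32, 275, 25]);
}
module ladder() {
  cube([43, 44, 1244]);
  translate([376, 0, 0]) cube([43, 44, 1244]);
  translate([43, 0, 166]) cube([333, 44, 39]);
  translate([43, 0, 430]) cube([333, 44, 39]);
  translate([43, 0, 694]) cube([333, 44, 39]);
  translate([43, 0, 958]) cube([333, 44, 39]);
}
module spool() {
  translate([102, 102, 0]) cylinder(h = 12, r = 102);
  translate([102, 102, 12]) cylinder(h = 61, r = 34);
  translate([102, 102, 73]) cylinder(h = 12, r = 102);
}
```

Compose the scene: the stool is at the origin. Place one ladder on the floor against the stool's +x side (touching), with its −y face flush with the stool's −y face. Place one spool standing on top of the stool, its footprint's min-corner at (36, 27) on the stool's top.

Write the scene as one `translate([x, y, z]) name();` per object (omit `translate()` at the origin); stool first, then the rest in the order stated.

stool();
translate([354, 0, 0]) ladder();
translate([36, 27, 401]) spool();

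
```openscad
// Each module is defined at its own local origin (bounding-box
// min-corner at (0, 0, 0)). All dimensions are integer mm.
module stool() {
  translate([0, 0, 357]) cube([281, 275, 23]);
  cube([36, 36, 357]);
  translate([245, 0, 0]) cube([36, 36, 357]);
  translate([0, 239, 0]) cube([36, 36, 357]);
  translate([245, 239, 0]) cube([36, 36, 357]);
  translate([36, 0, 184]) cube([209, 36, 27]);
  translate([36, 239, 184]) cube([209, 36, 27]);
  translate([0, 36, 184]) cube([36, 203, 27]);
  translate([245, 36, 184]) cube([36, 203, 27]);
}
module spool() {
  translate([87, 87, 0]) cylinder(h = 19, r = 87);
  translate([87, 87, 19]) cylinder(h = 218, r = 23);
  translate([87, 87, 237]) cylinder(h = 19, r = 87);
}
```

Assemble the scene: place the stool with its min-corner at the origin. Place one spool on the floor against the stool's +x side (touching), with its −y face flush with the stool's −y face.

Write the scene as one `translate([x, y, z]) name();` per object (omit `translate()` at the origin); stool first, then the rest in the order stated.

stool();
translate([281, 0, 0]) spool();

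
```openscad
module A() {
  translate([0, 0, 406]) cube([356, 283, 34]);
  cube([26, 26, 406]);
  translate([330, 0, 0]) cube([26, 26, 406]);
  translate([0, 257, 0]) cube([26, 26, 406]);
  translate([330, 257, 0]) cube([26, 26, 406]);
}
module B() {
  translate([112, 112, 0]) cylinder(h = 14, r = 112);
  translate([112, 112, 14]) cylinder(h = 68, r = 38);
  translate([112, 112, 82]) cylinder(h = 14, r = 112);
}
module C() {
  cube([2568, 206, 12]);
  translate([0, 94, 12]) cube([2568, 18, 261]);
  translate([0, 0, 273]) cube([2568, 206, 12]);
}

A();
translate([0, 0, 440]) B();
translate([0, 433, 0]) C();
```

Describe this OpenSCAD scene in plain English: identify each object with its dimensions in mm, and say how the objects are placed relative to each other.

A is a four-legged stool. The seat is 356×283 mm, 34 mm thick, top at z = 440 mm. It stands on four square legs, each 26×26 mm in cross-section, from z = 0 to the seat underside, each flush with a corner of the seat.

B is a spool: two coaxial disc flanges of radius 112 mm and thickness 14 mm, joined by a core cylinder of radius 38 mm and height 68 mm. The lower flange rests on z = 0 and the three cylinders share a vertical axis.

C is an I-beam lying along x, 2568 mm long. Overall section height 285 mm. Two flanges 206 mm wide (y) and 12 mm thick, one on the floor and one at the top; a web 18 mm thick runs between them, centred on the flange width.

The spool is on top of the stool. The I-beam is on the floor beside the stool on its +y side.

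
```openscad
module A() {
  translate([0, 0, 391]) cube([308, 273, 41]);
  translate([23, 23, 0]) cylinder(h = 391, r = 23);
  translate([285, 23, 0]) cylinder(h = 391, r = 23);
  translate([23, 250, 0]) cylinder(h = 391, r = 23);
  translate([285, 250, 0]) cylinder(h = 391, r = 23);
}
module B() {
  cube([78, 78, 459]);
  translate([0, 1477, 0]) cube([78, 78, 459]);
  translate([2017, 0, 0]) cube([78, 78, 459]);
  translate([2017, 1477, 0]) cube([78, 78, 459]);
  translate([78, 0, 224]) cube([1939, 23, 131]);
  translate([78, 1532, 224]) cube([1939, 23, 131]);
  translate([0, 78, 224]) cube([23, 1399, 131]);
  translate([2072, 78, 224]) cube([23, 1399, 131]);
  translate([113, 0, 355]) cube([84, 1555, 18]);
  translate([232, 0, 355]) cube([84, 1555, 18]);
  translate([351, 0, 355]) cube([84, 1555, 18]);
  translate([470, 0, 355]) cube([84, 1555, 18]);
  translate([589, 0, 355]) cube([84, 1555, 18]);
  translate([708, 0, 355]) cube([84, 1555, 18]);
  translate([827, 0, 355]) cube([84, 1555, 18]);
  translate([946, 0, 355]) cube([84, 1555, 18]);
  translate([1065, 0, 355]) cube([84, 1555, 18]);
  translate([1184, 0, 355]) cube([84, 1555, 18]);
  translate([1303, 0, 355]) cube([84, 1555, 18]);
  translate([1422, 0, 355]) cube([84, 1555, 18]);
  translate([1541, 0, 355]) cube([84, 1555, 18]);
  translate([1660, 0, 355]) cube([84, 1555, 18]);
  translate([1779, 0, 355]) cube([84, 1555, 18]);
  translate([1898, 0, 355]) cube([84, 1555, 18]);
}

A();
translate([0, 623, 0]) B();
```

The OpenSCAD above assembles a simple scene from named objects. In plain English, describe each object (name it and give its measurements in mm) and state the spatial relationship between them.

A is a simple wooden stool: a rectangular seat 308 mm (x) by 273 mm (y), 41 mm thick, top face at z = 432 mm, on four round legs, each 46 mm in diameter. The legs rest on z = 0, each leg's axis is inset half a diameter from the nearest pair of seat edges (so the leg's bounding box is flush with the corner).

B is a bed frame 2095 mm long (x) by 1555 mm wide (y). Four 78×78 mm corner posts, 459 mm tall, at the corners of the footprint. Four rails of 23 mm thickness and 131 mm height run between adjacent posts with their undersides at z = 224 mm, their outer faces flush with the outside of the frame (the two x-running rails run between the posts' inner faces; the two y-running rails run between the posts' inner faces). 16 slats, each 84 mm wide (x) and 18 mm thick, lie across the top of the two x-running rails, running the full 1555 mm width of the frame in y; the slats are evenly spaced along x between the inner faces of the end posts with equal gaps (rounded down to the nearest mm) at the −x end and between each pair — any rounding remainder accumulates at the +x end.

The bed frame is on the floor beside the stool on its +y side.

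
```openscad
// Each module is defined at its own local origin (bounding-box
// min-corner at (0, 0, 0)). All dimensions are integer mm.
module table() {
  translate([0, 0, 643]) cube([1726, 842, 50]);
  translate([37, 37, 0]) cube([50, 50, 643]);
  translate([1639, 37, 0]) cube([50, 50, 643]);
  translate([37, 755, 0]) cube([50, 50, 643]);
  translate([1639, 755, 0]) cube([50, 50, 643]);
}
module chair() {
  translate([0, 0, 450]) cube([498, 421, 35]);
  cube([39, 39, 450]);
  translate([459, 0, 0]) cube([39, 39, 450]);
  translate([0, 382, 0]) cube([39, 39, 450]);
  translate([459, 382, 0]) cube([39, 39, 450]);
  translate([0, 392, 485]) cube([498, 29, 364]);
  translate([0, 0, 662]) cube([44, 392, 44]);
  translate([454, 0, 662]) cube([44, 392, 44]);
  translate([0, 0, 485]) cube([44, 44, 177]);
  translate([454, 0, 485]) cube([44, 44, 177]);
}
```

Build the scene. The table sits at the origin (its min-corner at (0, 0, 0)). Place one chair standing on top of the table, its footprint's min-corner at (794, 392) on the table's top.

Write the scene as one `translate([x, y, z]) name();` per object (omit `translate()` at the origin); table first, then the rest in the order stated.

table();
translate([794, 392, 693]) chair();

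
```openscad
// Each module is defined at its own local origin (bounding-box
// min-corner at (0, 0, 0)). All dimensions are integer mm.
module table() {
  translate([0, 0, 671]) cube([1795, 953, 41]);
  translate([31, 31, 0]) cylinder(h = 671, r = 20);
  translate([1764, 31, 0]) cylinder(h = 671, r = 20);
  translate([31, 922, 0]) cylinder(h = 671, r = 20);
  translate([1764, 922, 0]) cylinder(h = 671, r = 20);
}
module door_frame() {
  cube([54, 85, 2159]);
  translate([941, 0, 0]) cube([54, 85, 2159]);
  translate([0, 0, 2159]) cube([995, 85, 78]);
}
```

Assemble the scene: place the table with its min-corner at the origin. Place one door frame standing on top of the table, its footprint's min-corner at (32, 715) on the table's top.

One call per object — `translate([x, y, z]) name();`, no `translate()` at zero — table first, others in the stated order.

table();
translate([32, 715, 712]) door_frame();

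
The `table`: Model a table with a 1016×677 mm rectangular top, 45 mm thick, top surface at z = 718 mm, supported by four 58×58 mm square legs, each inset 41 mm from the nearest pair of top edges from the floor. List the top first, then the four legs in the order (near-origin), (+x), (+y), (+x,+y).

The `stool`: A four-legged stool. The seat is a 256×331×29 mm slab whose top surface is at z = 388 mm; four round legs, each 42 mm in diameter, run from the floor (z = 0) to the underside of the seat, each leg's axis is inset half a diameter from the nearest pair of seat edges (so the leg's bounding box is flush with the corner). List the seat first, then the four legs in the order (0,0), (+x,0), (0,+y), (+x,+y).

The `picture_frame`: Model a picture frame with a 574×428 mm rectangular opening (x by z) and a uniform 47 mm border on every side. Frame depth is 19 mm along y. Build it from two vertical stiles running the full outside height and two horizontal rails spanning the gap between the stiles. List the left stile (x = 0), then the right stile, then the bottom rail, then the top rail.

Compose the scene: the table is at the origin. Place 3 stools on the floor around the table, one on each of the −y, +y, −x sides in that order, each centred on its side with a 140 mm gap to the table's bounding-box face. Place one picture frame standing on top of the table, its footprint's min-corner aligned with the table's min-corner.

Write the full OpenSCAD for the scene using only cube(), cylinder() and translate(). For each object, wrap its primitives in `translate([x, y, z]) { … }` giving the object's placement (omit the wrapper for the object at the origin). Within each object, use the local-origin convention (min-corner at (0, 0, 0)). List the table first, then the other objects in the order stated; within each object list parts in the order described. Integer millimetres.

translate([0, 0, 673]) cube([1016, 677, 45]);
translate([41, 41, 0]) cube([58, 58, 673]);
translate([917, 41, 0]) cube([58, 58, 673]);
translate([41, 578, 0]) cube([58, 58, 673]);
translate([917, 578, 0]) cube([58, 58, 673]);
translate([380, -471, 0]) {
  translate([0, 0, 359]) cube([256, 331, 29]);
  translate([21, 21, 0]) cylinder(h = 359, r = 21);
  translate([235, 21, 0]) cylinder(h = 359, r = 21);
  translate([21, 310, 0]) cylinder(h = 359, r = 21);
  translate([235, 310, 0]) cylinder(h = 359, r = 21);
}
translate([380, 817, 0]) {
  translate([0, 0, 359]) cube([256, 331, 29]);
  translate([21, 21, 0]) cylinder(h = 359, r = 21);
  translate([235, 21, 0]) cylinder(h = 359, r = 21);
  translate([21, 310, 0]) cylinder(h = 359, r = 21);
  translate([235, 310, 0]) cylinder(h = 359, r = 21);
}
translate([-396, 173, 0]) {
  translate([0, 0, 359]) cube([256, 331, 29]);
  translate([21, 21, 0]) cylinder(h = 359, r = 21);
  translate([235, 21, 0]) cylinder(h = 359, r = 21);
  translate([21, 310, 0]) cylinder(h = 359, r = 21);
  translate([235, 310, 0]) cylinder(h = 359, r = 21);
}
translate([0, 0, 718]) {
  cube([47, 19, 522]);
  translate([621, 0, 0]) cube([47, 19, 522]);
  translate([47, 0, 0]) cube([574, 19, 47]);
  translate([47, 0, 475]) cube([574, 19, 47]);
}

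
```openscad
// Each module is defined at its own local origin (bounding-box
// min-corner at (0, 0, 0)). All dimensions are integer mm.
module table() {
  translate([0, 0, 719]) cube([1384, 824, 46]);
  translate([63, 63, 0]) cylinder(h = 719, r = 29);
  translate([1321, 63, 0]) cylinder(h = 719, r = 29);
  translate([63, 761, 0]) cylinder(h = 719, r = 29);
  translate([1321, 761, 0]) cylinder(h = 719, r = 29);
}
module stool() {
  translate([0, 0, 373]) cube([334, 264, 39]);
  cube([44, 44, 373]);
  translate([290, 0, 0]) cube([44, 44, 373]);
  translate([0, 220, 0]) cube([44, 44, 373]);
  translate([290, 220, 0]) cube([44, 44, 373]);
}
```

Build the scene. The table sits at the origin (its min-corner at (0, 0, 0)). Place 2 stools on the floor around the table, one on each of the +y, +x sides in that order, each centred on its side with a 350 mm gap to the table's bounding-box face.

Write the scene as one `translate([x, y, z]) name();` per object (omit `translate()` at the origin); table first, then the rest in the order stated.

table();
translate([525, 1174, 0]) stool();
translate([1734, 280, 0]) stool();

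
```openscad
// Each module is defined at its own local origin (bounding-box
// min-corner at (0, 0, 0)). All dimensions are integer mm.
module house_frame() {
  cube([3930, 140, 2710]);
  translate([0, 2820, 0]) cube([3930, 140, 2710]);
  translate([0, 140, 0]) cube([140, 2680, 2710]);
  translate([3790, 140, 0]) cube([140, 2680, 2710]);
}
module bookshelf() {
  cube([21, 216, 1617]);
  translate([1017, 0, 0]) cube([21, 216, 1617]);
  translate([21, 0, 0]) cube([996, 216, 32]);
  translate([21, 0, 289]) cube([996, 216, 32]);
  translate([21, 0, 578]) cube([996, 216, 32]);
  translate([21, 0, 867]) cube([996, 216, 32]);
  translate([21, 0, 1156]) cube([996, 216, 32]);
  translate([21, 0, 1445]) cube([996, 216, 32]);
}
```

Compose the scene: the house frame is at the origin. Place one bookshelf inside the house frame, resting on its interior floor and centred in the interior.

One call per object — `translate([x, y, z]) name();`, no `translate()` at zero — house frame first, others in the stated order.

house_frame();
translate([1446, 1372, 0]) bookshelf();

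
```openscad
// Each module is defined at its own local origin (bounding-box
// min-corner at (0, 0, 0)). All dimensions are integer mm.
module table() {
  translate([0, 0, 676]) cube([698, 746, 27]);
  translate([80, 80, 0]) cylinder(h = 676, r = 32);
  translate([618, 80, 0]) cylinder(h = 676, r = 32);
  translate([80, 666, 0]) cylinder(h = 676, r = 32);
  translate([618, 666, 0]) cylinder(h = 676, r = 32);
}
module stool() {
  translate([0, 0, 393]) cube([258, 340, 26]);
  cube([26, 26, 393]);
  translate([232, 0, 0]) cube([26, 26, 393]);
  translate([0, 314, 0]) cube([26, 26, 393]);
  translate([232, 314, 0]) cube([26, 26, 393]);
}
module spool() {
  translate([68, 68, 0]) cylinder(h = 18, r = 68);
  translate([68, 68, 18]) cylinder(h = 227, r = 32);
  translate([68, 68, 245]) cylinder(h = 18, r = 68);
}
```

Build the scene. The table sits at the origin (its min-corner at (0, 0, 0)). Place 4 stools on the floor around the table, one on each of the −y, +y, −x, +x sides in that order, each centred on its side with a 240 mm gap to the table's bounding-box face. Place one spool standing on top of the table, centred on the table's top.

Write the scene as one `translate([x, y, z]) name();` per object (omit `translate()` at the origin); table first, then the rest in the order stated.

table();
translate([220, -580, 0]) stool();
translate([220, 986, 0]) stool();
translate([-498, 203, 0]) stool();
translate([938, 203, 0]) stool();
translate([281, 305, 703]) spool();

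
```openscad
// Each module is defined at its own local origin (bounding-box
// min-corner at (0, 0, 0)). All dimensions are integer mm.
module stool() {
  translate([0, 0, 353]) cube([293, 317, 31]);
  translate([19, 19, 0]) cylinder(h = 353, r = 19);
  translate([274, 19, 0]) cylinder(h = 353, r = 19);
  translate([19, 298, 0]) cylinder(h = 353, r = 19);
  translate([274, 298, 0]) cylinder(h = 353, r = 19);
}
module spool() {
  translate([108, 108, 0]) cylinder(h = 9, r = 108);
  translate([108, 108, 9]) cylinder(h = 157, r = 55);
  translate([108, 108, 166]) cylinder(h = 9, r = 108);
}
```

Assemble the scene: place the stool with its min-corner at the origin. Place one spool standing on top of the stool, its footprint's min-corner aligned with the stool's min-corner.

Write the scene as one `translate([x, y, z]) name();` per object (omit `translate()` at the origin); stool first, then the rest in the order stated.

stool();
translate([0, 0, 384]) spool();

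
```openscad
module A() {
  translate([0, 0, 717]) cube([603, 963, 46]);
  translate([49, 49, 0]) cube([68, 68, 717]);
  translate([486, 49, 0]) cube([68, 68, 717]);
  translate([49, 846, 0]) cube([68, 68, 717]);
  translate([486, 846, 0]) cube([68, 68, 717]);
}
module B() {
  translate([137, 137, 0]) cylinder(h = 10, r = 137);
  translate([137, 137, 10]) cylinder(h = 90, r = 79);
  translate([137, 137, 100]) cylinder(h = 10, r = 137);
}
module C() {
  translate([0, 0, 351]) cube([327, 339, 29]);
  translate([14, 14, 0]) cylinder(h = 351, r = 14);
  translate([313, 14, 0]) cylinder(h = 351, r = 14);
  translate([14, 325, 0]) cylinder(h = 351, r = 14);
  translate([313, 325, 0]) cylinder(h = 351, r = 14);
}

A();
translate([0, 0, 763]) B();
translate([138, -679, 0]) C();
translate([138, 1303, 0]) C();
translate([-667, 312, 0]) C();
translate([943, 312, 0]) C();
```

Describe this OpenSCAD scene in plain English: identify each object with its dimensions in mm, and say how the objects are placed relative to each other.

A is a rectangular dining table. The top is 603×963×46 mm with its upper surface at z = 763 mm. It stands on four 68×68 mm square legs, each inset 49 mm from the nearest pair of top edges, running from the floor to the underside of the top.

B is a spool: two coaxial disc flanges of radius 137 mm and thickness 10 mm, joined by a core cylinder of radius 79 mm and height 90 mm. The lower flange rests on z = 0 and the three cylinders share a vertical axis.

C is a simple wooden stool: a rectangular seat 327 mm (x) by 339 mm (y), 29 mm thick, top face at z = 380 mm, on four round legs, each 28 mm in diameter. The legs rest on z = 0, each leg's axis is inset half a diameter from the nearest pair of seat edges (so the leg's bounding box is flush with the corner).

The spool is on top of the table. Four stools sit around the table at the −y, +y, −x, +x sides.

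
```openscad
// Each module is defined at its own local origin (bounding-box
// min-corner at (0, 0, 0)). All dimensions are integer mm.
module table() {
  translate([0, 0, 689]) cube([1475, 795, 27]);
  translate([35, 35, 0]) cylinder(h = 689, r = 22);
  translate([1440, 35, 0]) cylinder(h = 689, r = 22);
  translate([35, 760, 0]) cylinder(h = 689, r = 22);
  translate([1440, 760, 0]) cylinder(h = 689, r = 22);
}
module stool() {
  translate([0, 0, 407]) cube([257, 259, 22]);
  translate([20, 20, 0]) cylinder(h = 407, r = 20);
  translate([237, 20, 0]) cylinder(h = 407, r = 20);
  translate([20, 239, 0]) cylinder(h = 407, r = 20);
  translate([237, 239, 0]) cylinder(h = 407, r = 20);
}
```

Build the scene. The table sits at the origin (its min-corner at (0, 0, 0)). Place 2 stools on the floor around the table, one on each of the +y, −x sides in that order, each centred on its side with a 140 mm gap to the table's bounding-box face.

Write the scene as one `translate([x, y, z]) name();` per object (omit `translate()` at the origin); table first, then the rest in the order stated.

table();
translate([609, 935, 0]) stool();
translate([-397, 268, 0]) stool();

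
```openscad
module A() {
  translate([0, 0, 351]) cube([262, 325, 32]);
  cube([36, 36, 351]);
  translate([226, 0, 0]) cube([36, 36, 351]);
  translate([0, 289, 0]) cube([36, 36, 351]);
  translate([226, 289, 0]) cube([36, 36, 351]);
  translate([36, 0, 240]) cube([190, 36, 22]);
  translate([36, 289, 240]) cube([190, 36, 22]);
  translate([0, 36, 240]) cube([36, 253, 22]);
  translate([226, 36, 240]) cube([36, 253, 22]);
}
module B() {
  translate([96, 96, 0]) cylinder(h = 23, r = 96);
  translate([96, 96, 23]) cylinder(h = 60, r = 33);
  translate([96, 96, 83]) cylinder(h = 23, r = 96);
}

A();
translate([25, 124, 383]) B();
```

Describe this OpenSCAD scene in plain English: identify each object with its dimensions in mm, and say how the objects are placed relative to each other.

A is a simple wooden stool: a rectangular seat 262 mm (x) by 325 mm (y), 32 mm thick, top face at z = 383 mm, on four square legs, each 36×36 mm in cross-section. The legs rest on z = 0, each flush with a corner of the seat. Four stretchers, 36 mm wide and 22 mm tall, connect adjacent legs with their undersides at z = 240 mm, each running between the inner faces of the legs it joins and aligned with the legs' outer faces on the other axis.

B is a spool: two coaxial disc flanges of radius 96 mm and thickness 23 mm, joined by a core cylinder of radius 33 mm and height 60 mm. The lower flange rests on z = 0 and the three cylinders share a vertical axis.

The spool is on top of the stool.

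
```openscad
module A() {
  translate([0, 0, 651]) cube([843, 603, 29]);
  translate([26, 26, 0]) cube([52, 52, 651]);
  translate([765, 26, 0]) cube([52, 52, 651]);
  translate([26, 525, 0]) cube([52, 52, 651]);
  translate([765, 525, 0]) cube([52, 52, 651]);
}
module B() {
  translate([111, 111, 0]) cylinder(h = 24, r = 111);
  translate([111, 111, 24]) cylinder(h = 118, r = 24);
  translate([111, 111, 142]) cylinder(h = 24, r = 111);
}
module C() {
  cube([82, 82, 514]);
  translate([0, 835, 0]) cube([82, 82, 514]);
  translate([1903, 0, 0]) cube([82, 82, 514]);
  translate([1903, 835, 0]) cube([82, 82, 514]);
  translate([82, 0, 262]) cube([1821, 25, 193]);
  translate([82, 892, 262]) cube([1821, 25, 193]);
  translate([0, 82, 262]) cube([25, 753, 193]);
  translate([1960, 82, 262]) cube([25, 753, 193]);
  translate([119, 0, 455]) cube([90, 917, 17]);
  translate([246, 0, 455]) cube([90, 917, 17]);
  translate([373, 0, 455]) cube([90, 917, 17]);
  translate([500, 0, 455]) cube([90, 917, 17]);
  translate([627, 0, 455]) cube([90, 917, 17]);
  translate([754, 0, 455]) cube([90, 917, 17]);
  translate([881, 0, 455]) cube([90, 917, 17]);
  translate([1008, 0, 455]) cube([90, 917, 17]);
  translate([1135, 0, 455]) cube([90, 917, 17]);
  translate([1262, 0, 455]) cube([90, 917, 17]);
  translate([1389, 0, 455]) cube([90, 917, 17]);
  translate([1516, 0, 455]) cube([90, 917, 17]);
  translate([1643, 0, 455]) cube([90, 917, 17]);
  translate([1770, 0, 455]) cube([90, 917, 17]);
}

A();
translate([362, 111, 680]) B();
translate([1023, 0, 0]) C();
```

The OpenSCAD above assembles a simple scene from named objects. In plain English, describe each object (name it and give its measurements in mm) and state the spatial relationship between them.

A is a rectangular dining table. The top is 843×603×29 mm with its upper surface at z = 680 mm. It stands on four 52×52 mm square legs, each inset 26 mm from the nearest pair of top edges, running from the floor to the underside of the top.

B is a spool: two coaxial disc flanges of radius 111 mm and thickness 24 mm, joined by a core cylinder of radius 24 mm and height 118 mm. The lower flange rests on z = 0 and the three cylinders share a vertical axis.

C is a bed frame 1985 mm long (x) by 917 mm wide (y). Four 82×82 mm corner posts, 514 mm tall, at the corners of the footprint. Four rails of 25 mm thickness and 193 mm height run between adjacent posts with their undersides at z = 262 mm, their outer faces flush with the outside of the frame (the two x-running rails run between the posts' inner faces; the two y-running rails run between the posts' inner faces). 14 slats, each 90 mm wide (x) and 17 mm thick, lie across the top of the two x-running rails, running the full 917 mm width of the frame in y; the slats are evenly spaced along x between the inner faces of the end posts with equal gaps (rounded down to the nearest mm) at the −x end and between each pair — any rounding remainder accumulates at the +x end.

The spool is on top of the table. The bed frame is on the floor beside the table on its +x side.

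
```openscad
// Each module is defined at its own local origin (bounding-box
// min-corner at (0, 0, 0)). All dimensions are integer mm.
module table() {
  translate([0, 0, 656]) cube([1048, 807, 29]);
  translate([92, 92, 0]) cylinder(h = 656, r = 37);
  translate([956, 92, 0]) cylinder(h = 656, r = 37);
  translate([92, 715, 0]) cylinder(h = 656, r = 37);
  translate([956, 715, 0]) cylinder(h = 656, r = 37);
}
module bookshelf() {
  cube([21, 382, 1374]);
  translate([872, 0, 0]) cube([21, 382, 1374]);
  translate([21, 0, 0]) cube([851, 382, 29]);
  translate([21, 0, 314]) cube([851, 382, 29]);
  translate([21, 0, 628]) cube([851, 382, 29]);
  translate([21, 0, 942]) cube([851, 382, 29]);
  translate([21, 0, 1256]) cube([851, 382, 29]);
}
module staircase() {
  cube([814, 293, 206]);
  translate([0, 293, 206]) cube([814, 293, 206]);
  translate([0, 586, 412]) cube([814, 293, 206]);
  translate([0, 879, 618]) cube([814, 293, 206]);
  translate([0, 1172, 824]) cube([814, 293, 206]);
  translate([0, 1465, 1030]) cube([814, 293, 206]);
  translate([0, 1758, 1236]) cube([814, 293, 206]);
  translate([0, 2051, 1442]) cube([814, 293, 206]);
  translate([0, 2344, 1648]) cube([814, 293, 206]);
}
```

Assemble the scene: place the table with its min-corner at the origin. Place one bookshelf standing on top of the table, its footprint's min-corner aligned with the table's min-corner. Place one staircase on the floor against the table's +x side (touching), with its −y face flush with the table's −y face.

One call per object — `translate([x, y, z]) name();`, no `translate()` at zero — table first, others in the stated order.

table();
translate([0, 0, 685]) bookshelf();
translate([1048, 0, 0]) staircase();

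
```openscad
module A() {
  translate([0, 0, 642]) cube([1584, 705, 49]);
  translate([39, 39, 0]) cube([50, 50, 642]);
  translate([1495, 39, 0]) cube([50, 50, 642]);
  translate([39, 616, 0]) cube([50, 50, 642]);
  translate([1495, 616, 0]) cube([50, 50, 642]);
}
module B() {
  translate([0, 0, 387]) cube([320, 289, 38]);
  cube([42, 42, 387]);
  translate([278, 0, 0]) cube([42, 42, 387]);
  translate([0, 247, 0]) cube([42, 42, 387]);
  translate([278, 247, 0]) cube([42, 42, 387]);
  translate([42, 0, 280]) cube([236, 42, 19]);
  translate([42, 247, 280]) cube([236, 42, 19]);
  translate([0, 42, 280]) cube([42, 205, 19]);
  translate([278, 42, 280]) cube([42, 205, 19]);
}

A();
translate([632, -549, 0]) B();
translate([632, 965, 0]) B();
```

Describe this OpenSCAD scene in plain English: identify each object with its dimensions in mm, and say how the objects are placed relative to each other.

A is a table: top 1584 mm (x) × 705 mm (y), 49 mm thick, upper face at z = 691 mm, on four 50×50 mm square legs, each inset 39 mm from the nearest pair of top edges, running from z = 0 to the bottom of the top.

B is a simple wooden stool: a rectangular seat 320 mm (x) by 289 mm (y), 38 mm thick, top face at z = 425 mm, on four square legs, each 42×42 mm in cross-section. The legs rest on z = 0, each flush with a corner of the seat. Four stretchers, 42 mm wide and 19 mm tall, connect adjacent legs with their undersides at z = 280 mm, each running between the inner faces of the legs it joins and aligned with the legs' outer faces on the other axis.

Two stools sit around the table at the −y, +y sides.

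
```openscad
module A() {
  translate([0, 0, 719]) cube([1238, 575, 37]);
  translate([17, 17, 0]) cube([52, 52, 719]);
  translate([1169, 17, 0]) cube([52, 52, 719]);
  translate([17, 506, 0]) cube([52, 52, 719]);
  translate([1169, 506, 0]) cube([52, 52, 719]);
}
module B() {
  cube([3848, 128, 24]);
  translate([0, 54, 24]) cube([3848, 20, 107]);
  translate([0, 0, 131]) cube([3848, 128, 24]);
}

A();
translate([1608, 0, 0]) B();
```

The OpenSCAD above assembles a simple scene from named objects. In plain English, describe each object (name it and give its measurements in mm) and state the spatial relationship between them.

A is a table: top 1238 mm (x) × 575 mm (y), 37 mm thick, upper face at z = 756 mm, on four 52×52 mm square legs, each inset 17 mm from the nearest pair of top edges, running from z = 0 to the bottom of the top.

B is an I-beam lying along x, 3848 mm long. Overall section height 155 mm. Two flanges 128 mm wide (y) and 24 mm thick, one on the floor and one at the top; a web 20 mm thick runs between them, centred on the flange width.

The I-beam is on the floor beside the table on its +x side.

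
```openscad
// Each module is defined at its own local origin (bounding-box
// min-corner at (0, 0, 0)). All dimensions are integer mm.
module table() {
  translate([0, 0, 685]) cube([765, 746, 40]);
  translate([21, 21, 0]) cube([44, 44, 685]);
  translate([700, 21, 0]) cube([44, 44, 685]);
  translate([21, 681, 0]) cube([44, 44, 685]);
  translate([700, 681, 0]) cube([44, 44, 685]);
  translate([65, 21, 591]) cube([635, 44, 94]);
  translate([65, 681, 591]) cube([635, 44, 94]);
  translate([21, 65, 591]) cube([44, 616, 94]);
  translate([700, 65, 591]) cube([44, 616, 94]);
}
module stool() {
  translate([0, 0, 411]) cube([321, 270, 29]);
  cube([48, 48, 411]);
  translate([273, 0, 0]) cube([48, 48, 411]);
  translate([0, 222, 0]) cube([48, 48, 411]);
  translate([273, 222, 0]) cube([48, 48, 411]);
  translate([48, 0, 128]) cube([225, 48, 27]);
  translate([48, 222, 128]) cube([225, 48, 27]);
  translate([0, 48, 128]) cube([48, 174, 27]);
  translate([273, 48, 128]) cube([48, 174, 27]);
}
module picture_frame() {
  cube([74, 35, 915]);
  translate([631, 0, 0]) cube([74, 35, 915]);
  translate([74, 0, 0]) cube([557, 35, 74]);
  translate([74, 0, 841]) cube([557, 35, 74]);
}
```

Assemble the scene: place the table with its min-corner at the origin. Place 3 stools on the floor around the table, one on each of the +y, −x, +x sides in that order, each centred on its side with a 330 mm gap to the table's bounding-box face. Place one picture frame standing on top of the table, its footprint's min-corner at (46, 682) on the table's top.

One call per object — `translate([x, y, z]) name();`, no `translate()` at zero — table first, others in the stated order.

table();
translate([222, 1076, 0]) stool();
translate([-651, 238, 0]) stool();
translate([1095, 238, 0]) stool();
translate([46, 682, 725]) picture_frame();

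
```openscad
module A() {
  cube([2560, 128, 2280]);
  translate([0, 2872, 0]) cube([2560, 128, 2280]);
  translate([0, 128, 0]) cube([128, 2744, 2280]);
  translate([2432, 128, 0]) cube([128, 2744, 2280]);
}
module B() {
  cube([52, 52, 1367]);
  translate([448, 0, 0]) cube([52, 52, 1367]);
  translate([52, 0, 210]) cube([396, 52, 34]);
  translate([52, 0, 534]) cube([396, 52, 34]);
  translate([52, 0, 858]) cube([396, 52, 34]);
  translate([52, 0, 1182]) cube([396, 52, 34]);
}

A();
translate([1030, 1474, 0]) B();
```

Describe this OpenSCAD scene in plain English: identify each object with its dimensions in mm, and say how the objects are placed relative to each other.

A is the wall frame of a small rectangular building: four walls, each 2280 mm tall and 128 mm thick, enclosing a footprint 2560 mm (x) by 3000 mm (y) outside-to-outside, with no floor or roof. The front and back walls (the −y and +y sides) span the full width; the two side walls fit between them.

B is a wooden ladder with two side rails of 52×52 mm section and 1367 mm height, set 500 mm apart overall. Between them run 4 rectangular rungs (52 mm deep, 34 mm thick), front faces flush with the rails' −y face. The bottom of the first rung is 210 mm above the floor and each subsequent rung is 324 mm higher than the one below.

The ladder sits inside the house frame, centred.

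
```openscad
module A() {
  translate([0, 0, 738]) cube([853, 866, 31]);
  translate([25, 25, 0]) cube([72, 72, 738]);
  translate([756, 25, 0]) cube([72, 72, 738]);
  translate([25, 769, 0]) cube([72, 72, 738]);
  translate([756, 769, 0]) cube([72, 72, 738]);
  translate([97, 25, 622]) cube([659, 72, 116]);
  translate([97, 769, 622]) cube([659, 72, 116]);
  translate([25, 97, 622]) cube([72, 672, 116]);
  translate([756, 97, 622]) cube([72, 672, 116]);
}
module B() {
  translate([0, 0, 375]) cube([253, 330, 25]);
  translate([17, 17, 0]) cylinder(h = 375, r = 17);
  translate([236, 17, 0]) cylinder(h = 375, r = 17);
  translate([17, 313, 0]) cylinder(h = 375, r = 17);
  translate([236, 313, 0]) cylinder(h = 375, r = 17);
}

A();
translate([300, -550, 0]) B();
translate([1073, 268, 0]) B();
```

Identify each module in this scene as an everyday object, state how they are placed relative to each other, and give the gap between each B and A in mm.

A is a table. B is a stool. Two stools sit around the table at the −y, +x sides. The gap between each stool and the table is 220 mm.

Each stool's nearest face is 220 mm from the table's bounding box.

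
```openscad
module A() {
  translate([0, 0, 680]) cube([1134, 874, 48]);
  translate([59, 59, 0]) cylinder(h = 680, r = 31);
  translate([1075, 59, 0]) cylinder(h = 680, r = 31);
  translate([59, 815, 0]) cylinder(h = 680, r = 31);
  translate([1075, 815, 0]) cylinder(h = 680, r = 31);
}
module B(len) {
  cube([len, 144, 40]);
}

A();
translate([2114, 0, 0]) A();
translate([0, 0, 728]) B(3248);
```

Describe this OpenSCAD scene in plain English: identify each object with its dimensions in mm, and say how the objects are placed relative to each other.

A is a table: top 1134 mm (x) × 874 mm (y), 48 mm thick, upper face at z = 728 mm, on four round legs of 62 mm diameter, each leg's bounding box inset 28 mm from the nearest pair of top edges, running from z = 0 to the bottom of the top.

B is a rectangular beam 3248 mm long (x), 144 mm deep (y), 40 mm thick (z).

The beam spans the tops of two tables placed 980 mm apart, resting at z = 728 mm.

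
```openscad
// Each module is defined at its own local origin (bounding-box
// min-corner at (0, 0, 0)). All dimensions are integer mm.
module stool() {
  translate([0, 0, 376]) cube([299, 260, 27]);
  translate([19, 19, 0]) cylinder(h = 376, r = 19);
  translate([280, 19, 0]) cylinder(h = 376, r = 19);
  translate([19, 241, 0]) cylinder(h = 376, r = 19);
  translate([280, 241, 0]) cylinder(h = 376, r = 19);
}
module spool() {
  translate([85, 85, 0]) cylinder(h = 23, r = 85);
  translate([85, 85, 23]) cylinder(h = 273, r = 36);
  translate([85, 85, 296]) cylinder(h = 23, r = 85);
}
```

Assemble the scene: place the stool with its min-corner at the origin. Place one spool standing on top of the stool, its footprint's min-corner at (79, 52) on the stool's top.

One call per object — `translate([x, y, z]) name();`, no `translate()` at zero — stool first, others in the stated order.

stool();
translate([79, 52, 403]) spool();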